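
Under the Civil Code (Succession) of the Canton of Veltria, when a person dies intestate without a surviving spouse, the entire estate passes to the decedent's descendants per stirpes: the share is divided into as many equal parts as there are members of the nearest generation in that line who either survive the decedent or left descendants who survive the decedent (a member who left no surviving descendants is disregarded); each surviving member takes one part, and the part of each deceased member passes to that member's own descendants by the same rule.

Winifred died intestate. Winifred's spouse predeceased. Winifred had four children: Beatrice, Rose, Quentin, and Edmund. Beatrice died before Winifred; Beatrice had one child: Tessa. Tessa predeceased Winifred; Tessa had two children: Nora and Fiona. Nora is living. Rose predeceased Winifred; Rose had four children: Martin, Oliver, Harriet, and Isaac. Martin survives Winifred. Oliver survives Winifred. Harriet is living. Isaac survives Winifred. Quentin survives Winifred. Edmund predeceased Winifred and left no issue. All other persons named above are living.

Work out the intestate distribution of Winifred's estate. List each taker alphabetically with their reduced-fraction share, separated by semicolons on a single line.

There is no surviving spouse, so the entire estate passes to Winifred's descendants per stirpes.
Edmund left no surviving issue, so that branch lapses and is disregarded.
The estate is divided into 3 equal shares of 1/3 among Beatrice, Rose, Quentin.
Beatrice predeceased; the 1/3 allotted to Beatrice's branch passes to Beatrice's issue by representation.
Tessa's line is the sole branch at this level, so the full 1/3 passes to Tessa's issue by representation.
The 1/3 is divided into 2 equal shares of 1/6 among Nora, Fiona.
Nora is living and takes 1/6.
Fiona is living and takes 1/6.
Rose predeceased; the 1/3 allotted to Rose's branch passes to Rose's issue by representation.
The 1/3 is divided into 4 equal shares of 1/12 among Martin, Oliver, Harriet, Isaac.
Martin is living and takes 1/12.
Oliver is living and takes 1/12.
Harriet is living and takes 1/12.
Isaac is living and takes 1/12.
Quentin is living and takes 1/3.

Fiona 1/6; Harriet 1/12; Isaac 1/12; Martin 1/12; Nora 1/6; Oliver 1/12; Quentin 1/3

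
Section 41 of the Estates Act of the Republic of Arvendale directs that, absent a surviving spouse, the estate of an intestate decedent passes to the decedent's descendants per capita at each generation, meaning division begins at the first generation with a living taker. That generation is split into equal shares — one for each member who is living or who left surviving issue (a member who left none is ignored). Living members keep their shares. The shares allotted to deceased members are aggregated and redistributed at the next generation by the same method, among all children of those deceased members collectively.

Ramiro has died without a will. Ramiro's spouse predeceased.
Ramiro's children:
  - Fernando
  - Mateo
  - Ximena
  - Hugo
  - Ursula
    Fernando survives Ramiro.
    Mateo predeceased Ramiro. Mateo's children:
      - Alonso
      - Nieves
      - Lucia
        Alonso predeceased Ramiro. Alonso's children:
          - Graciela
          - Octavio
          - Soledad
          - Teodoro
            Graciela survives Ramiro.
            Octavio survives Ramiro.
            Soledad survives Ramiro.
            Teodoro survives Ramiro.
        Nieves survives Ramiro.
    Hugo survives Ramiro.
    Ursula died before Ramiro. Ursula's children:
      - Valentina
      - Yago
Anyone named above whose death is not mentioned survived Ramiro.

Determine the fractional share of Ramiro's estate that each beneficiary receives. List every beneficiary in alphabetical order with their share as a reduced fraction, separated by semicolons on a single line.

There is no surviving spouse, so the entire estate passes to Ramiro's descendants per capita at each generation.
At generation 1 (Fernando, Mateo, Ximena, Hugo, Ursula) there are 5 shares of (1)/5 = 1/5 each.
Living: Fernando, Ximena, and Hugo — each takes 1/5.
Deceased: Mateo and Ursula. Their combined 2/5 is pooled and carried to generation 2.
At generation 2 (Alonso, Nieves, Lucia, Valentina, Yago) there are 5 shares of (2/5)/5 = 2/25 each.
Living: Nieves, Lucia, Valentina, and Yago — each takes 2/25.
Deceased: Alonso. That 2/25 share is carried to generation 3.
At generation 3 (Graciela, Octavio, Soledad, Teodoro) there are 4 shares of (2/25)/4 = 1/50 each.
Living: Graciela, Octavio, Soledad, and Teodoro — each takes 1/50.

Fernando 1/5; Graciela 1/50; Hugo 1/5; Lucia 2/25; Nieves 2/25; Octavio 1/50; Soledad 1/50; Teodoro 1/50; Valentina 2/25; Ximena 1/5; Yago 2/25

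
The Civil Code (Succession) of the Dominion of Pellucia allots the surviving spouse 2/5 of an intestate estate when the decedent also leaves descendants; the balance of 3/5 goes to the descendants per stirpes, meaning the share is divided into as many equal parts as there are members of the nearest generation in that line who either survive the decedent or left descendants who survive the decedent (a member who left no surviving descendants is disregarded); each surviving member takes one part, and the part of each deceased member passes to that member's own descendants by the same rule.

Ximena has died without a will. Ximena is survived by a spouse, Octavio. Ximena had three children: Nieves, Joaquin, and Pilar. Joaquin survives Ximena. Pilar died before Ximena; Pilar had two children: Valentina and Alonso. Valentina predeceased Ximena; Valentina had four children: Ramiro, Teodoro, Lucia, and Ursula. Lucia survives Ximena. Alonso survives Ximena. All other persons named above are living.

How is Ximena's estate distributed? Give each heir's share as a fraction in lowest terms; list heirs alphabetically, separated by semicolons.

Alonso 1/10; Joaquin 1/5; Lucia 1/40; Nieves 1/5; Octavio 2/5; Ramiro 1/40; Teodoro 1/40; Ursula 1/40

Octavio, as surviving spouse, takes 2/5.
The remaining 3/5 passes to Ximena's descendants per stirpes.
The 3/5 is divided into 3 equal shares of 1/5 among Nieves, Joaquin, Pilar.
Nieves is living and takes 1/5.
Joaquin is living and takes 1/5.
Pilar predeceased; the 1/5 allotted to Pilar's branch passes to Pilar's issue by representation.
The 1/5 is divided into 2 equal shares of 1/10 among Valentina, Alonso.
Valentina predeceased; the 1/10 allotted to Valentina's branch passes to Valentina's issue by representation.
The 1/10 is divided into 4 equal shares of 1/40 among Ramiro, Teodoro, Lucia, Ursula.
Ramiro is living and takes 1/40.
Teodoro is living and takes 1/40.
Lucia is living and takes 1/40.
Ursula is living and takes 1/40.
Alonso is living and takes 1/10.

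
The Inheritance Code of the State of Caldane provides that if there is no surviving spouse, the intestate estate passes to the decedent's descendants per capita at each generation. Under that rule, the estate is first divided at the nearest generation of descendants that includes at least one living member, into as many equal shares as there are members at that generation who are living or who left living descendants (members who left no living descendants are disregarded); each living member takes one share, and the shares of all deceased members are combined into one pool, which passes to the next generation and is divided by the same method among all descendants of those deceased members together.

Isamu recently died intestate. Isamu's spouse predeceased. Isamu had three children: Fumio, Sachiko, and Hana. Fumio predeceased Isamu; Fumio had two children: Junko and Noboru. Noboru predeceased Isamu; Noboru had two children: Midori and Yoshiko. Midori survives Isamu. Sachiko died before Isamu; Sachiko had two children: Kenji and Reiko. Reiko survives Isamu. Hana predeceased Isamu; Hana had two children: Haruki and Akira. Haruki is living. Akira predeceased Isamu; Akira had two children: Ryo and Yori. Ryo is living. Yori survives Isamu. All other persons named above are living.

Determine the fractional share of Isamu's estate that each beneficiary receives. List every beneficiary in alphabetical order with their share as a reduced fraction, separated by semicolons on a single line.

Haruki 1/6; Junko 1/6; Kenji 1/6; Midori 1/12; Reiko 1/6; Ryo 1/12; Yori 1/12; Yoshiko 1/12

There is no surviving spouse, so the entire estate passes to Isamu's descendants per capita at each generation.
No one at generation 1 (Fumio, Sachiko, Hana) is living; moving to the next generation.
At generation 2 (Junko, Noboru, Kenji, Reiko, Haruki, Akira) there are 6 shares of (1)/6 = 1/6 each.
Living: Junko, Kenji, Reiko, and Haruki — each takes 1/6.
Deceased: Noboru and Akira. Their combined 1/3 is pooled and carried to generation 3.
At generation 3 (Midori, Yoshiko, Ryo, Yori) there are 4 shares of (1/3)/4 = 1/12 each.
Living: Midori, Yoshiko, Ryo, and Yori — each takes 1/12.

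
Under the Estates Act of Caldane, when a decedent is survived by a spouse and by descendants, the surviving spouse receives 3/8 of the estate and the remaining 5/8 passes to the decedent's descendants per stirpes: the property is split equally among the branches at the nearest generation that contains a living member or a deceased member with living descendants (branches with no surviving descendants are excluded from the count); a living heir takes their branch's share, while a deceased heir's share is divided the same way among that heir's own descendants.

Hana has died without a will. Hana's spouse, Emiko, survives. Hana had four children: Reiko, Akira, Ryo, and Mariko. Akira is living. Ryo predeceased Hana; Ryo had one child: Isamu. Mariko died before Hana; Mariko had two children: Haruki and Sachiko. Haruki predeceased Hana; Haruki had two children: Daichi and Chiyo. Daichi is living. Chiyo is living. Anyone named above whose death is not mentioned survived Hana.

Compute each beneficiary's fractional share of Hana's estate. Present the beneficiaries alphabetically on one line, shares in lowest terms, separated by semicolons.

Emiko, as surviving spouse, takes 3/8.
The remaining 5/8 passes to Hana's descendants per stirpes.
The 5/8 is divided into 4 equal shares of 5/32 among Reiko, Akira, Ryo, Mariko.
Reiko is living and takes 5/32.
Akira is living and takes 5/32.
Ryo predeceased; the 5/32 allotted to Ryo's branch passes to Ryo's issue by representation.
Isamu is the sole taker at this level and receives the full 5/32.
Mariko predeceased; the 5/32 allotted to Mariko's branch passes to Mariko's issue by representation.
The 5/32 is divided into 2 equal shares of 5/64 among Haruki, Sachiko.
Haruki predeceased; the 5/64 allotted to Haruki's branch passes to Haruki's issue by representation.
The 5/64 is divided into 2 equal shares of 5/128 among Daichi, Chiyo.
Daichi is living and takes 5/128.
Chiyo is living and takes 5/128.
Sachiko is living and takes 5/64.

Akira 5/32; Chiyo 5/128; Daichi 5/128; Emiko 3/8; Isamu 5/32; Reiko 5/32; Sachiko 5/64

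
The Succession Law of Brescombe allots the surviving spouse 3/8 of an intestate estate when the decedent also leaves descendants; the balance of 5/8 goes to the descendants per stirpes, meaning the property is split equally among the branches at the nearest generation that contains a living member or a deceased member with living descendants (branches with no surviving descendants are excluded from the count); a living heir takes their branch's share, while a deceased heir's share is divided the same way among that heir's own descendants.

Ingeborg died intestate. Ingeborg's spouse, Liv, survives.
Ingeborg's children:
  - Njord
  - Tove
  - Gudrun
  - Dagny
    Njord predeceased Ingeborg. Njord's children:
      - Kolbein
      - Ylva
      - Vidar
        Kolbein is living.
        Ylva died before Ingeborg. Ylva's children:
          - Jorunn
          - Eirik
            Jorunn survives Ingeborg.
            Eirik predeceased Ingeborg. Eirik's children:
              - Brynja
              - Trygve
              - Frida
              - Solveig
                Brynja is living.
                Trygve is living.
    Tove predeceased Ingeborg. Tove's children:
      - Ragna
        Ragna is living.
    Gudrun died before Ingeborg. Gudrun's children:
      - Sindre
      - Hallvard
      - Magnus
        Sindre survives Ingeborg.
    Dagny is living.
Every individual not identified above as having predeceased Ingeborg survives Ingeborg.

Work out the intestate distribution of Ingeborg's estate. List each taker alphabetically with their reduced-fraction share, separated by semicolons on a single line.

Liv, as surviving spouse, takes 3/8.
The remaining 5/8 passes to Ingeborg's descendants per stirpes.
The 5/8 is divided into 4 equal shares of 5/32 among Njord, Tove, Gudrun, Dagny.
Njord predeceased; the 5/32 allotted to Njord's branch passes to Njord's issue by representation.
The 5/32 is divided into 3 equal shares of 5/96 among Kolbein, Ylva, Vidar.
Kolbein is living and takes 5/96.
Ylva predeceased; the 5/96 allotted to Ylva's branch passes to Ylva's issue by representation.
The 5/96 is divided into 2 equal shares of 5/192 among Jorunn, Eirik.
Jorunn is living and takes 5/192.
Eirik predeceased; the 5/192 allotted to Eirik's branch passes to Eirik's issue by representation.
The 5/192 is divided into 4 equal shares of 5/768 among Brynja, Trygve, Frida, Solveig.
Brynja is living and takes 5/768.
Trygve is living and takes 5/768.
Frida is living and takes 5/768.
Solveig is living and takes 5/768.
Vidar is living and takes 5/96.
Tove predeceased; the 5/32 allotted to Tove's branch passes to Tove's issue by representation.
Ragna is the sole taker at this level and receives the full 5/32.
Gudrun predeceased; the 5/32 allotted to Gudrun's branch passes to Gudrun's issue by representation.
The 5/32 is divided into 3 equal shares of 5/96 among Sindre, Hallvard, Magnus.
Sindre is living and takes 5/96.
Hallvard is living and takes 5/96.
Magnus is living and takes 5/96.
Dagny is living and takes 5/32.

Brynja 5/768; Dagny 5/32; Frida 5/768; Hallvard 5/96; Jorunn 5/192; Kolbein 5/96; Liv 3/8; Magnus 5/96; Ragna 5/32; Sindre 5/96; Solveig 5/768; Trygve 5/768; Vidar 5/96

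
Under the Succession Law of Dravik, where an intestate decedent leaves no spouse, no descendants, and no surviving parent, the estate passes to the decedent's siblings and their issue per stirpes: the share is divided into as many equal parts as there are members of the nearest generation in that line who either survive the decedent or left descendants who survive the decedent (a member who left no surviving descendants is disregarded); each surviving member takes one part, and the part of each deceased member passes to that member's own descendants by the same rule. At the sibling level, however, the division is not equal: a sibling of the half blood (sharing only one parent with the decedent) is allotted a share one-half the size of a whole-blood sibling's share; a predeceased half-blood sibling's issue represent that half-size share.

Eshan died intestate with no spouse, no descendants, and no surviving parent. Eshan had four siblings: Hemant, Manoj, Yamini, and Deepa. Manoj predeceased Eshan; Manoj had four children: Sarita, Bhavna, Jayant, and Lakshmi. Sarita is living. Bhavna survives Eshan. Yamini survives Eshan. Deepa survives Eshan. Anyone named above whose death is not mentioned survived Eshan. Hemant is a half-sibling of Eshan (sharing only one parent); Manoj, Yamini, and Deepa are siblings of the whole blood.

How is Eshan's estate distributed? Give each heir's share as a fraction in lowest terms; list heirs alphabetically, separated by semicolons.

No spouse, descendants, or parent survives, so the estate passes to Eshan's siblings per stirpes.
Half-blood siblings count for one-half the weight of whole-blood siblings at the initial division.
Dividing 1 in proportion to weights (total weight 7/2): Hemant (weight 1/2) → 1/7; Manoj (weight 1) → 2/7; Yamini (weight 1) → 2/7; Deepa (weight 1) → 2/7.
Hemant is living and takes 1/7.
Manoj predeceased; the 2/7 allotted to Manoj's branch passes to Manoj's issue by representation.
The 2/7 is divided into 4 equal shares of 1/14 among Sarita, Bhavna, Jayant, Lakshmi.
Sarita is living and takes 1/14.
Bhavna is living and takes 1/14.
Jayant is living and takes 1/14.
Lakshmi is living and takes 1/14.
Yamini is living and takes 2/7.
Deepa is living and takes 2/7.

Bhavna 1/14; Deepa 2/7; Hemant 1/7; Jayant 1/14; Lakshmi 1/14; Sarita 1/14; Yamini 2/7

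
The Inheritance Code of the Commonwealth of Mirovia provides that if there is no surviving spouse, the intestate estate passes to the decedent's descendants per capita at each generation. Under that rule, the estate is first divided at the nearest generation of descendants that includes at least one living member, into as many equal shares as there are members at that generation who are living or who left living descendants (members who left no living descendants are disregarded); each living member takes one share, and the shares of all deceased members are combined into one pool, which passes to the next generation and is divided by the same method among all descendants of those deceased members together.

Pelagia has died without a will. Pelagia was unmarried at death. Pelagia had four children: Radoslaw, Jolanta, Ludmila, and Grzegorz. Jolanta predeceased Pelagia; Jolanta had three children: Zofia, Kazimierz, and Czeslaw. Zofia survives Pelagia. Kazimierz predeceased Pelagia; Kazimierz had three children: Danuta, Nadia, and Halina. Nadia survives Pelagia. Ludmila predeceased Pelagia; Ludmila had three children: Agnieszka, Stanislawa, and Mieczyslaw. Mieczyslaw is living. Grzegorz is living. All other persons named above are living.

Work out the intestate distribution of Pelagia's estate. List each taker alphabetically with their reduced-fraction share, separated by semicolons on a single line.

There is no surviving spouse, so the entire estate passes to Pelagia's descendants per capita at each generation.
At generation 1 (Radoslaw, Jolanta, Ludmila, Grzegorz) there are 4 shares of (1)/4 = 1/4 each.
Living: Radoslaw and Grzegorz — each takes 1/4.
Deceased: Jolanta and Ludmila. Their combined 1/2 is pooled and carried to generation 2.
At generation 2 (Zofia, Kazimierz, Czeslaw, Agnieszka, Stanislawa, Mieczyslaw) there are 6 shares of (1/2)/6 = 1/12 each.
Living: Zofia, Czeslaw, Agnieszka, Stanislawa, and Mieczyslaw — each takes 1/12.
Deceased: Kazimierz. That 1/12 share is carried to generation 3.
At generation 3 (Danuta, Nadia, Halina) there are 3 shares of (1/12)/3 = 1/36 each.
Living: Danuta, Nadia, and Halina — each takes 1/36.

Agnieszka 1/12; Czeslaw 1/12; Danuta 1/36; Grzegorz 1/4; Halina 1/36; Mieczyslaw 1/12; Nadia 1/36; Radoslaw 1/4; Stanislawa 1/12; Zofia 1/12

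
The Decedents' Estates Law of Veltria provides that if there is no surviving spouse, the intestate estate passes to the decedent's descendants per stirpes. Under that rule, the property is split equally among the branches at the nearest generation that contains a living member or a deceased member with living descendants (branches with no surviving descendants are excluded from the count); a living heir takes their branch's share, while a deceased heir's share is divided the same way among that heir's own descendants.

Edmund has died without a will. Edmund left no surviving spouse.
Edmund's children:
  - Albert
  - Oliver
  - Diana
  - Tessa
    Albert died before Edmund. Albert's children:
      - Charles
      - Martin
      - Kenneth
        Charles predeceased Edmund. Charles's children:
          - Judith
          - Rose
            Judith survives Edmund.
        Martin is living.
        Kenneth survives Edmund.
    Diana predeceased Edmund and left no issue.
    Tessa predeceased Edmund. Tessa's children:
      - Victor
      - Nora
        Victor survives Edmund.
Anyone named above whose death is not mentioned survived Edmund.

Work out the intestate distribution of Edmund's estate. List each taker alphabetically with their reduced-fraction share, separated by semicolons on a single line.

There is no surviving spouse, so the entire estate passes to Edmund's descendants per stirpes.
Diana left no surviving issue, so that branch lapses and is disregarded.
The estate is divided into 3 equal shares of 1/3 among Albert, Oliver, Tessa.
Albert predeceased; the 1/3 allotted to Albert's branch passes to Albert's issue by representation.
The 1/3 is divided into 3 equal shares of 1/9 among Charles, Martin, Kenneth.
Charles predeceased; the 1/9 allotted to Charles's branch passes to Charles's issue by representation.
The 1/9 is divided into 2 equal shares of 1/18 among Judith, Rose.
Judith is living and takes 1/18.
Rose is living and takes 1/18.
Martin is living and takes 1/9.
Kenneth is living and takes 1/9.
Oliver is living and takes 1/3.
Tessa predeceased; the 1/3 allotted to Tessa's branch passes to Tessa's issue by representation.
The 1/3 is divided into 2 equal shares of 1/6 among Victor, Nora.
Victor is living and takes 1/6.
Nora is living and takes 1/6.

Judith 1/18; Kenneth 1/9; Martin 1/9; Nora 1/6; Oliver 1/3; Rose 1/18; Victor 1/6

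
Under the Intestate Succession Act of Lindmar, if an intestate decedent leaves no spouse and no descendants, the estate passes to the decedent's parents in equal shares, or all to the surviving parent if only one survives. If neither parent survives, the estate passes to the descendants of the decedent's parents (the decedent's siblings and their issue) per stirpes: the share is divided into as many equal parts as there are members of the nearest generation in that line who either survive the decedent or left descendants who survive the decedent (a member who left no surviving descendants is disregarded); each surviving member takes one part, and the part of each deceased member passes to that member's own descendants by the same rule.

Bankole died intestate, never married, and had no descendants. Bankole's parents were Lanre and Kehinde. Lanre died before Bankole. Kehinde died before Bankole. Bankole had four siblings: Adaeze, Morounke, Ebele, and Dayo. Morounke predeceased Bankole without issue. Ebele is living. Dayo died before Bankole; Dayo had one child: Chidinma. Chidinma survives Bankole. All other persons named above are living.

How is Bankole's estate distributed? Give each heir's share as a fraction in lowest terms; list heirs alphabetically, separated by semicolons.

Neither parent survives and there are no descendants, so the estate passes to Bankole's siblings and their issue per stirpes.
Morounke left no surviving issue, so that branch lapses and is disregarded.
The estate is divided into 3 equal shares of 1/3 among Adaeze, Ebele, Dayo.
Adaeze is living and takes 1/3.
Ebele is living and takes 1/3.
Dayo predeceased; the 1/3 allotted to Dayo's branch passes to Dayo's issue by representation.
Chidinma is the sole taker at this level and receives the full 1/3.

Adaeze 1/3; Chidinma 1/3; Ebele 1/3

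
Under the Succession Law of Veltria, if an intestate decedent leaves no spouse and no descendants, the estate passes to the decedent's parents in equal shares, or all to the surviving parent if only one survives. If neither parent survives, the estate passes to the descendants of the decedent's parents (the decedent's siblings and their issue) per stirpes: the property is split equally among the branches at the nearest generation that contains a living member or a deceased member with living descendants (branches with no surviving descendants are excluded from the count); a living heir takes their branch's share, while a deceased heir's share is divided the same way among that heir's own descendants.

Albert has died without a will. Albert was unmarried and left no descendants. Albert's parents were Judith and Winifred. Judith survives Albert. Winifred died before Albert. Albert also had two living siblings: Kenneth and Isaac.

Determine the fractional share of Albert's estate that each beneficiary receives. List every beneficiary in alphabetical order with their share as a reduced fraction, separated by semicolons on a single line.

Judith 1

Only one parent, Judith, survives, so Judith takes the entire estate. The siblings take nothing because a surviving parent has priority.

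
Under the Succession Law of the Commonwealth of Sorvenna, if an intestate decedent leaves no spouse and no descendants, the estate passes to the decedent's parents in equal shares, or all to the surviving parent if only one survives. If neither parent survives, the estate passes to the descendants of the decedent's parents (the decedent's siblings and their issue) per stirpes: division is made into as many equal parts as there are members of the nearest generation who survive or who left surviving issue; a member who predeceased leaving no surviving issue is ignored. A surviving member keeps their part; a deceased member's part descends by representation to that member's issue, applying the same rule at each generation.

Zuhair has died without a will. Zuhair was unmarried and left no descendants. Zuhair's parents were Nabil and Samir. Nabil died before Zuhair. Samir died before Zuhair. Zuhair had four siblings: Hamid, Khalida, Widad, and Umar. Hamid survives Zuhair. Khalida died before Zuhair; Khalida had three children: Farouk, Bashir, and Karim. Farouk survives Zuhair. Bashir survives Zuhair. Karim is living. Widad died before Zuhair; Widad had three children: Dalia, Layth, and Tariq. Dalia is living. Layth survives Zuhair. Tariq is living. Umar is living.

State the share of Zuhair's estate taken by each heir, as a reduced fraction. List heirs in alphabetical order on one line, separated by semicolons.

Neither parent survives and there are no descendants, so the estate passes to Zuhair's siblings and their issue per stirpes.
The estate is divided into 4 equal shares of 1/4 among Hamid, Khalida, Widad, Umar.
Hamid is living and takes 1/4.
Khalida predeceased; the 1/4 allotted to Khalida's branch passes to Khalida's issue by representation.
The 1/4 is divided into 3 equal shares of 1/12 among Farouk, Bashir, Karim.
Farouk is living and takes 1/12.
Bashir is living and takes 1/12.
Karim is living and takes 1/12.
Widad predeceased; the 1/4 allotted to Widad's branch passes to Widad's issue by representation.
The 1/4 is divided into 3 equal shares of 1/12 among Dalia, Layth, Tariq.
Dalia is living and takes 1/12.
Layth is living and takes 1/12.
Tariq is living and takes 1/12.
Umar is living and takes 1/4.

Bashir 1/12; Dalia 1/12; Farouk 1/12; Hamid 1/4; Karim 1/12; Layth 1/12; Tariq 1/12; Umar 1/4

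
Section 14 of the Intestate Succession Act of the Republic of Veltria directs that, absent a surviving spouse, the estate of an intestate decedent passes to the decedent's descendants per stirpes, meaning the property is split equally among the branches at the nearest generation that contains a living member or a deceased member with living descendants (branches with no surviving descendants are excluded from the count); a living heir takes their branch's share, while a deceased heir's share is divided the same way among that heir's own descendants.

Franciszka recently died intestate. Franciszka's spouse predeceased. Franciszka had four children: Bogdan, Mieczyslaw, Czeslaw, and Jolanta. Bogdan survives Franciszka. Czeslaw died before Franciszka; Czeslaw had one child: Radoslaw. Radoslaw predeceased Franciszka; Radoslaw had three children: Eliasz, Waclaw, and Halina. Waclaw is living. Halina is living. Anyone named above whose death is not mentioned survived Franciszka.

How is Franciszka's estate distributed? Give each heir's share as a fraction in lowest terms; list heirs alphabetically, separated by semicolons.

There is no surviving spouse, so the entire estate passes to Franciszka's descendants per stirpes.
The estate is divided into 4 equal shares of 1/4 among Bogdan, Mieczyslaw, Czeslaw, Jolanta.
Bogdan is living and takes 1/4.
Mieczyslaw is living and takes 1/4.
Czeslaw predeceased; the 1/4 allotted to Czeslaw's branch passes to Czeslaw's issue by representation.
Radoslaw's line is the sole branch at this level, so the full 1/4 passes to Radoslaw's issue by representation.
The 1/4 is divided into 3 equal shares of 1/12 among Eliasz, Waclaw, Halina.
Eliasz is living and takes 1/12.
Waclaw is living and takes 1/12.
Halina is living and takes 1/12.
Jolanta is living and takes 1/4.

Bogdan 1/4; Eliasz 1/12; Halina 1/12; Jolanta 1/4; Mieczyslaw 1/4; Waclaw 1/12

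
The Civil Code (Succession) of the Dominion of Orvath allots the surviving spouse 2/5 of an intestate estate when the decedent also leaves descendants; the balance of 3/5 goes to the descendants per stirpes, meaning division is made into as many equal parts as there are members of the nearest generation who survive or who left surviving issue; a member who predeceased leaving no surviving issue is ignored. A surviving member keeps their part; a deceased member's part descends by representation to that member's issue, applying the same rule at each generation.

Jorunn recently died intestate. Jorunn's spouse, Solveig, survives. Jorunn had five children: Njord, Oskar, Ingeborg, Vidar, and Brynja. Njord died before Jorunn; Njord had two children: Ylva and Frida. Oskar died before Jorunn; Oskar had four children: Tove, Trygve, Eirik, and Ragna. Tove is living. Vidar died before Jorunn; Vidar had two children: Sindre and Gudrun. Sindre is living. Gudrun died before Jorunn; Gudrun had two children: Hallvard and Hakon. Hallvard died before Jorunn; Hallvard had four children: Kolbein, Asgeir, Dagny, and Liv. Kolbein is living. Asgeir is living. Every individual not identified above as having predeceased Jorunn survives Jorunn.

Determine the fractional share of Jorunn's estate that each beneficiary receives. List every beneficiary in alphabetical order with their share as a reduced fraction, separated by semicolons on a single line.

Asgeir 3/400; Brynja 3/25; Dagny 3/400; Eirik 3/100; Frida 3/50; Hakon 3/100; Ingeborg 3/25; Kolbein 3/400; Liv 3/400; Ragna 3/100; Sindre 3/50; Solveig 2/5; Tove 3/100; Trygve 3/100; Ylva 3/50

Solveig, as surviving spouse, takes 2/5.
The remaining 3/5 passes to Jorunn's descendants per stirpes.
The 3/5 is divided into 5 equal shares of 3/25 among Njord, Oskar, Ingeborg, Vidar, Brynja.
Njord predeceased; the 3/25 allotted to Njord's branch passes to Njord's issue by representation.
The 3/25 is divided into 2 equal shares of 3/50 among Ylva, Frida.
Ylva is living and takes 3/50.
Frida is living and takes 3/50.
Oskar predeceased; the 3/25 allotted to Oskar's branch passes to Oskar's issue by representation.
The 3/25 is divided into 4 equal shares of 3/100 among Tove, Trygve, Eirik, Ragna.
Tove is living and takes 3/100.
Trygve is living and takes 3/100.
Eirik is living and takes 3/100.
Ragna is living and takes 3/100.
Ingeborg is living and takes 3/25.
Vidar predeceased; the 3/25 allotted to Vidar's branch passes to Vidar's issue by representation.
The 3/25 is divided into 2 equal shares of 3/50 among Sindre, Gudrun.
Sindre is living and takes 3/50.
Gudrun predeceased; the 3/50 allotted to Gudrun's branch passes to Gudrun's issue by representation.
The 3/50 is divided into 2 equal shares of 3/100 among Hallvard, Hakon.
Hallvard predeceased; the 3/100 allotted to Hallvard's branch passes to Hallvard's issue by representation.
The 3/100 is divided into 4 equal shares of 3/400 among Kolbein, Asgeir, Dagny, Liv.
Kolbein is living and takes 3/400.
Asgeir is living and takes 3/400.
Dagny is living and takes 3/400.
Liv is living and takes 3/400.
Hakon is living and takes 3/100.
Brynja is living and takes 3/25.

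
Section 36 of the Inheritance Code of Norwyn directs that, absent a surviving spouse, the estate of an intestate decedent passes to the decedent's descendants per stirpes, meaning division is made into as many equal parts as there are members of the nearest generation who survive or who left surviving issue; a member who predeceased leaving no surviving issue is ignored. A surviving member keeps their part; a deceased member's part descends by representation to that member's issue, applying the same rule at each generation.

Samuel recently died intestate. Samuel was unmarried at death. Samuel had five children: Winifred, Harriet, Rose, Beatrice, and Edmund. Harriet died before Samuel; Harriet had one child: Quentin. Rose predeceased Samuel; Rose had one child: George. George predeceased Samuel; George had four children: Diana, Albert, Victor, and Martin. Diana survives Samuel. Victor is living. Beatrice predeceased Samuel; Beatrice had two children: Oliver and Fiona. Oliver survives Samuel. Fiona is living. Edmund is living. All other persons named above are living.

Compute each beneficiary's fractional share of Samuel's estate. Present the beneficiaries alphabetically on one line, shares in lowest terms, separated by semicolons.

There is no surviving spouse, so the entire estate passes to Samuel's descendants per stirpes.
The estate is divided into 5 equal shares of 1/5 among Winifred, Harriet, Rose, Beatrice, Edmund.
Winifred is living and takes 1/5.
Harriet predeceased; the 1/5 allotted to Harriet's branch passes to Harriet's issue by representation.
Quentin is the sole taker at this level and receives the full 1/5.
Rose predeceased; the 1/5 allotted to Rose's branch passes to Rose's issue by representation.
George's line is the sole branch at this level, so the full 1/5 passes to George's issue by representation.
The 1/5 is divided into 4 equal shares of 1/20 among Diana, Albert, Victor, Martin.
Diana is living and takes 1/20.
Albert is living and takes 1/20.
Victor is living and takes 1/20.
Martin is living and takes 1/20.
Beatrice predeceased; the 1/5 allotted to Beatrice's branch passes to Beatrice's issue by representation.
The 1/5 is divided into 2 equal shares of 1/10 among Oliver, Fiona.
Oliver is living and takes 1/10.
Fiona is living and takes 1/10.
Edmund is living and takes 1/5.

Albert 1/20; Diana 1/20; Edmund 1/5; Fiona 1/10; Martin 1/20; Oliver 1/10; Quentin 1/5; Victor 1/20; Winifred 1/5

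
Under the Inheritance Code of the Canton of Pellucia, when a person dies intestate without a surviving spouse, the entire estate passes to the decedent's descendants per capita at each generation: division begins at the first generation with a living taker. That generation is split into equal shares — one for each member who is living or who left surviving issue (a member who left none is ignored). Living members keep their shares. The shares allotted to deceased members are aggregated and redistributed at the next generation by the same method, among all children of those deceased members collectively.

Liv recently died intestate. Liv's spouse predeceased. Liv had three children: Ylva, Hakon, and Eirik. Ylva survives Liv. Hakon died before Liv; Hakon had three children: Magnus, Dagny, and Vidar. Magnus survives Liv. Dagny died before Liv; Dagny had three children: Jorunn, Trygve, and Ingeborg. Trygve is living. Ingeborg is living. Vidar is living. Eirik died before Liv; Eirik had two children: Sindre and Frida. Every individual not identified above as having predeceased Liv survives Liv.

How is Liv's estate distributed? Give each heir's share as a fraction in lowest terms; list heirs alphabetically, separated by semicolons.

There is no surviving spouse, so the entire estate passes to Liv's descendants per capita at each generation.
At generation 1 (Ylva, Hakon, Eirik) there are 3 shares of (1)/3 = 1/3 each.
Living: Ylva — each takes 1/3.
Deceased: Hakon and Eirik. Their combined 2/3 is pooled and carried to generation 2.
At generation 2 (Magnus, Dagny, Vidar, Sindre, Frida) there are 5 shares of (2/3)/5 = 2/15 each.
Living: Magnus, Vidar, Sindre, and Frida — each takes 2/15.
Deceased: Dagny. That 2/15 share is carried to generation 3.
At generation 3 (Jorunn, Trygve, Ingeborg) there are 3 shares of (2/15)/3 = 2/45 each.
Living: Jorunn, Trygve, and Ingeborg — each takes 2/45.

Frida 2/15; Ingeborg 2/45; Jorunn 2/45; Magnus 2/15; Sindre 2/15; Trygve 2/45; Vidar 2/15; Ylva 1/3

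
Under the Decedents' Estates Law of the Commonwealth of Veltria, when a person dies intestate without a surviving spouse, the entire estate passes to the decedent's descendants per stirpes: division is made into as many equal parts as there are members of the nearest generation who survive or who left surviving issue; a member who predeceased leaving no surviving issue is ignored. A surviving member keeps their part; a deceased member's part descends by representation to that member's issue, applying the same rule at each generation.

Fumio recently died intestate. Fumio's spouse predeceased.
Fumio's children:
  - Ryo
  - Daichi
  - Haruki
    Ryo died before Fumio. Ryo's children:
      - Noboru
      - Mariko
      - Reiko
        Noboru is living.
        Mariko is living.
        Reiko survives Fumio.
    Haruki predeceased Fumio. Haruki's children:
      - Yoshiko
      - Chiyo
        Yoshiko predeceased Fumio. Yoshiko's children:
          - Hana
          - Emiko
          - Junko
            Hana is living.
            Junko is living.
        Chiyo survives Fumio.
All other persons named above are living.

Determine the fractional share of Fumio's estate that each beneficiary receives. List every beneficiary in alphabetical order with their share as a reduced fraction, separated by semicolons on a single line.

Chiyo 1/6; Daichi 1/3; Emiko 1/18; Hana 1/18; Junko 1/18; Mariko 1/9; Noboru 1/9; Reiko 1/9

There is no surviving spouse, so the entire estate passes to Fumio's descendants per stirpes.
The estate is divided into 3 equal shares of 1/3 among Ryo, Daichi, Haruki.
Ryo predeceased; the 1/3 allotted to Ryo's branch passes to Ryo's issue by representation.
The 1/3 is divided into 3 equal shares of 1/9 among Noboru, Mariko, Reiko.
Noboru is living and takes 1/9.
Mariko is living and takes 1/9.
Reiko is living and takes 1/9.
Daichi is living and takes 1/3.
Haruki predeceased; the 1/3 allotted to Haruki's branch passes to Haruki's issue by representation.
The 1/3 is divided into 2 equal shares of 1/6 among Yoshiko, Chiyo.
Yoshiko predeceased; the 1/6 allotted to Yoshiko's branch passes to Yoshiko's issue by representation.
The 1/6 is divided into 3 equal shares of 1/18 among Hana, Emiko, Junko.
Hana is living and takes 1/18.
Emiko is living and takes 1/18.
Junko is living and takes 1/18.
Chiyo is living and takes 1/6.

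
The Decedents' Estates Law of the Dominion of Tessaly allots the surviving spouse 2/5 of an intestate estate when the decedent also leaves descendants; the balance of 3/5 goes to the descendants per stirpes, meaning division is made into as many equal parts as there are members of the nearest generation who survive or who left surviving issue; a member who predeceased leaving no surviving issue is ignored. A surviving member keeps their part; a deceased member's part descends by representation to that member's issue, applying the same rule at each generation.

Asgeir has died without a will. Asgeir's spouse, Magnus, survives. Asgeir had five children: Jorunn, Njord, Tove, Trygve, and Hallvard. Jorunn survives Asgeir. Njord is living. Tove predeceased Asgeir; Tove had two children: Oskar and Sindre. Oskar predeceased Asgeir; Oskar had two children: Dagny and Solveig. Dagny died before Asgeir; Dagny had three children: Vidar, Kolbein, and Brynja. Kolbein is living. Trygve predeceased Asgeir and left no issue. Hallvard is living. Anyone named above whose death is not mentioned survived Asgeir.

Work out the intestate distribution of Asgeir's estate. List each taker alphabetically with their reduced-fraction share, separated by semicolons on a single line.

Brynja 1/80; Hallvard 3/20; Jorunn 3/20; Kolbein 1/80; Magnus 2/5; Njord 3/20; Sindre 3/40; Solveig 3/80; Vidar 1/80

Magnus, as surviving spouse, takes 2/5.
The remaining 3/5 passes to Asgeir's descendants per stirpes.
Trygve left no surviving issue, so that branch lapses and is disregarded.
The 3/5 is divided into 4 equal shares of 3/20 among Jorunn, Njord, Tove, Hallvard.
Jorunn is living and takes 3/20.
Njord is living and takes 3/20.
Tove predeceased; the 3/20 allotted to Tove's branch passes to Tove's issue by representation.
The 3/20 is divided into 2 equal shares of 3/40 among Oskar, Sindre.
Oskar predeceased; the 3/40 allotted to Oskar's branch passes to Oskar's issue by representation.
The 3/40 is divided into 2 equal shares of 3/80 among Dagny, Solveig.
Dagny predeceased; the 3/80 allotted to Dagny's branch passes to Dagny's issue by representation.
The 3/80 is divided into 3 equal shares of 1/80 among Vidar, Kolbein, Brynja.
Vidar is living and takes 1/80.
Kolbein is living and takes 1/80.
Brynja is living and takes 1/80.
Solveig is living and takes 3/80.
Sindre is living and takes 3/40.
Hallvard is living and takes 3/20.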